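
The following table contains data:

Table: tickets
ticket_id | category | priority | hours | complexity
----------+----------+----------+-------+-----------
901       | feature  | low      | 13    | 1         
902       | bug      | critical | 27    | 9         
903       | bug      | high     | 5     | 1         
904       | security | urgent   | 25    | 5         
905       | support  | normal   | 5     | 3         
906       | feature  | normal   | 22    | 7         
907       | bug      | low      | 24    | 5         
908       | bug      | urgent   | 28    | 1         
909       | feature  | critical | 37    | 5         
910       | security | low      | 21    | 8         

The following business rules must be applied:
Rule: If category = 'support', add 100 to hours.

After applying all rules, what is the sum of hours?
307

Step 1: Count records where category = 'support': 1
Step 2: Total bonus added: 1 × 100 = 100
Step 3: Original sum of hours: 207
Step 4: Final sum = 207 + 100 = 307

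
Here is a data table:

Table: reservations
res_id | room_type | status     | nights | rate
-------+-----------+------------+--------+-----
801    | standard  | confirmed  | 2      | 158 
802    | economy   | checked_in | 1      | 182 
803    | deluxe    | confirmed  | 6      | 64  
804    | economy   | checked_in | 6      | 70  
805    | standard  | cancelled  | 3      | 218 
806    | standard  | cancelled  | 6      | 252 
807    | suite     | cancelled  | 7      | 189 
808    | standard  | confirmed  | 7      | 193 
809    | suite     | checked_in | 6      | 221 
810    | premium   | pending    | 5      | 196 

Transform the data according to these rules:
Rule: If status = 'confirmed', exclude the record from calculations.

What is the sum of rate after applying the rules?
1328

Step 1: Identify records where status = 'confirmed'
Step 2: The excluded records sum to 415
Step 3: Original total rate = 1743
Step 4: Remaining total = 1743 - 415 = 1328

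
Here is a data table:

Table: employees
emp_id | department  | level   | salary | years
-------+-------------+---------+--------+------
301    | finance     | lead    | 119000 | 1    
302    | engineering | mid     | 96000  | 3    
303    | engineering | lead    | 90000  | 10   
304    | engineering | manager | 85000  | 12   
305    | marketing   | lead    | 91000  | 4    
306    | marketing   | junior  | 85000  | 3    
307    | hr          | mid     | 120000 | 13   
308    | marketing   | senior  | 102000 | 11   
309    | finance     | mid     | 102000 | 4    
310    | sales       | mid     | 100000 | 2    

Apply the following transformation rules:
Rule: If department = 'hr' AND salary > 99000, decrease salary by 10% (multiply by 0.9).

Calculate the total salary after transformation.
978000.0

Step 1: Find records where department = 'hr' AND salary > 99000
Step 2: 1 records match, summing to 120000
Step 3: After multiplier: 120000 × 0.9 = 108000.0
Step 4: Unaffected records sum: 870000
Step 5: Final sum = 108000.0 + 870000 = 978000.0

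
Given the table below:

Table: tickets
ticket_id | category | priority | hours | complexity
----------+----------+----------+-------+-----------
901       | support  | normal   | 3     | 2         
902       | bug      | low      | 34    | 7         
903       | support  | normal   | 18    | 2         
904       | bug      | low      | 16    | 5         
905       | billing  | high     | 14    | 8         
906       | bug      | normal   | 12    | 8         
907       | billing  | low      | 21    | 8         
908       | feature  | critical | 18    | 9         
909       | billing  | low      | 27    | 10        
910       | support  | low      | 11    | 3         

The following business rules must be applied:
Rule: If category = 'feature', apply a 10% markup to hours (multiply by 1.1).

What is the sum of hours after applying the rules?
175.8

Step 1: Records with category = 'feature' have total hours = 18
Step 2: Apply multiplier: 18 × 1.1 = 19.8
Step 3: Other records total: 156
Step 4: Final sum = 19.8 + 156 = 175.8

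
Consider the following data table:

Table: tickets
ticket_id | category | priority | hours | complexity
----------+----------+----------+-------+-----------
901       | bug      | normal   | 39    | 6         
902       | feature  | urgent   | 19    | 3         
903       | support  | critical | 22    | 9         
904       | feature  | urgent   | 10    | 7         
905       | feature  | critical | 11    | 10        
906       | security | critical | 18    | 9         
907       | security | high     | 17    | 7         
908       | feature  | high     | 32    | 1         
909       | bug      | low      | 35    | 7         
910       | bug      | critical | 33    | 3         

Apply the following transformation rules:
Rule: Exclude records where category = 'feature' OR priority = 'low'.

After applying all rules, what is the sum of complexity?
34

Step 1: Find records where category = 'feature' OR priority = 'low'
Step 2: 5 records match, summing to 28
Step 3: Original sum: 62
Step 4: Remaining sum = 62 - 28 = 34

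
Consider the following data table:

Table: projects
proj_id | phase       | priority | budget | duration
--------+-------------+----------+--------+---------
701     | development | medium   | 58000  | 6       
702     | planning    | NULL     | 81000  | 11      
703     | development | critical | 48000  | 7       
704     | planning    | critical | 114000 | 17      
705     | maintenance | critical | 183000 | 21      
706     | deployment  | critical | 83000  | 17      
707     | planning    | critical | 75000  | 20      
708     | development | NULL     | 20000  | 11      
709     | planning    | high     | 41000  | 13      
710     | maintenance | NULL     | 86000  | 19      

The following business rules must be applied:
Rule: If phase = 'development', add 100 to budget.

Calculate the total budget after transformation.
789300

Step 1: Count records where phase = 'development': 3
Step 2: Total bonus added: 3 × 100 = 300
Step 3: Original sum of budget: 789000
Step 4: Final sum = 789000 + 300 = 789300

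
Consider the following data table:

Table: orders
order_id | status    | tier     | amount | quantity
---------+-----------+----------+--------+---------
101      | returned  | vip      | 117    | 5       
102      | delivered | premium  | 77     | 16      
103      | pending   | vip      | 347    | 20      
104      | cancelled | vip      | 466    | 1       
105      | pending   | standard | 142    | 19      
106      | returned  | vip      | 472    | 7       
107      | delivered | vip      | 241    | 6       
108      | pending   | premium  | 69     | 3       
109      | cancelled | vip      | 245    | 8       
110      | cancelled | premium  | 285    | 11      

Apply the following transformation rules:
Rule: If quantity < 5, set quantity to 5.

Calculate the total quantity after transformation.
102

Step 1: 2 records have quantity < 5
Step 2: These records originally summed to 4
Step 3: After setting to minimum: 2 × 5 = 10
Step 4: Unaffected records sum: 92
Step 5: Final sum = 10 + 92 = 102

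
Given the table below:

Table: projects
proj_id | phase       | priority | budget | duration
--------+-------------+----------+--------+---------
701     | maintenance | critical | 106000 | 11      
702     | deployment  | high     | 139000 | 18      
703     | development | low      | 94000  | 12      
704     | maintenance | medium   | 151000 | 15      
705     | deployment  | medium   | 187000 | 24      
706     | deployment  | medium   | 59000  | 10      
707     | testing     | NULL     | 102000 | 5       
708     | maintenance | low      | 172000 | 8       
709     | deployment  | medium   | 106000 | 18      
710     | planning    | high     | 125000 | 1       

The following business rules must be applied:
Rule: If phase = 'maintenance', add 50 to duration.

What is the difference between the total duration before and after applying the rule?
150

Step 1: Original sum of duration = 122
Step 2: 3 records have phase = 'maintenance'
Step 3: Each affected record changes by 50
Step 4: Total change = 3 × 50 = 150
Step 5: New sum = 122 + 150 = 272
Step 6: Difference = |272 - 122| = 150
        (Sum increased by 150)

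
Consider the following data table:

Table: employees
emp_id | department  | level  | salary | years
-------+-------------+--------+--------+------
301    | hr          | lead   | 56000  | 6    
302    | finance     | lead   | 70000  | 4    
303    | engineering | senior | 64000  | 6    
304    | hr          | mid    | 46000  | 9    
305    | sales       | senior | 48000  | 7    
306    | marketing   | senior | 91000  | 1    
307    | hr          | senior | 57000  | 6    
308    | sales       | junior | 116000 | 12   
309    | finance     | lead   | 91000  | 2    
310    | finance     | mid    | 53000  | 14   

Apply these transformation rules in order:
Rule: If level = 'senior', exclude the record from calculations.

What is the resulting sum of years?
47

Step 1: Identify records where level = 'senior'
Step 2: The excluded records sum to 20
Step 3: Original total years = 67
Step 4: Remaining total = 67 - 20 = 47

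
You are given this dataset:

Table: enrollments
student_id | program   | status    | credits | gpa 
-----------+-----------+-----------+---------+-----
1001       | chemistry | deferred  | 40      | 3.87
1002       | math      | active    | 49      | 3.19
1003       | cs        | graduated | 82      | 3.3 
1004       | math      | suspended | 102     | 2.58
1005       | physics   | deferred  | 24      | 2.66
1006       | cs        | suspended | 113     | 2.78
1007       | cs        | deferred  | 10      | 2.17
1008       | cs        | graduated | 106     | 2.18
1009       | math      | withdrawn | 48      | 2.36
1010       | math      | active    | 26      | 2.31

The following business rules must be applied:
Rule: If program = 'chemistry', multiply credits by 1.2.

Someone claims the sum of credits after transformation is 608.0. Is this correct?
Yes, the result is correct.

Step 1: Calculate the correct sum after transformation
Step 2: Apply multiplier 1.2 to records where program = 'chemistry'
Step 3: Correct result = 608.0
Step 4: Claimed result = 608.0
Step 5: 608.0 = 608.0 ✓
Conclusion: The claimed result is correct.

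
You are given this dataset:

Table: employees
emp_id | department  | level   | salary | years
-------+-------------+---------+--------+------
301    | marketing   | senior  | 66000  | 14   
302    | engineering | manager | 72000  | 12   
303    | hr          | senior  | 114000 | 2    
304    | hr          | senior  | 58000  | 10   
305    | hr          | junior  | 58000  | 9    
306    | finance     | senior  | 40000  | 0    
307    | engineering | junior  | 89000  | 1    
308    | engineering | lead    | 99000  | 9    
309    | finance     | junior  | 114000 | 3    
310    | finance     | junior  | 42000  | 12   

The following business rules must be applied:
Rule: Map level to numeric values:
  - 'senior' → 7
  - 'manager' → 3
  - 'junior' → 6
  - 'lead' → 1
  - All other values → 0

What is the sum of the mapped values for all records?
56

Step 1: Apply mapping to each record
Step 2: Count by status:
  'senior': 4 records × 7 = 28
  'manager': 1 records × 3 = 3
  'junior': 4 records × 6 = 24
  'lead': 1 records × 1 = 1
Step 3: Sum all mapped values = 56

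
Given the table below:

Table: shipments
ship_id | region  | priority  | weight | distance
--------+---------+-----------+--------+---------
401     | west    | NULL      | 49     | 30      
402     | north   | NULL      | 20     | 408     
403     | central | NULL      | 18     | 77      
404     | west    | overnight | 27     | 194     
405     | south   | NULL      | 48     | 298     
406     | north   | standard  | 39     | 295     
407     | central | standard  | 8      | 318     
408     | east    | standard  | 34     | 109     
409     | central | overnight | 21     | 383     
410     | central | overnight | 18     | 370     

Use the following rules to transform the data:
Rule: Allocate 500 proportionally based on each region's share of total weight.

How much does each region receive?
central: 115.25, east: 60.28, north: 104.61, south: 85.11, west: 134.75

Step 1: Calculate total weight = 282
Step 2: Calculate each region's proportion:
  central: 65/282 = 23.05% → 115.25
  east: 34/282 = 12.06% → 60.28
  north: 59/282 = 20.92% → 104.61
  south: 48/282 = 17.02% → 85.11
  west: 76/282 = 26.95% → 134.75
Step 3: Verify: sum of allocations ≈ 500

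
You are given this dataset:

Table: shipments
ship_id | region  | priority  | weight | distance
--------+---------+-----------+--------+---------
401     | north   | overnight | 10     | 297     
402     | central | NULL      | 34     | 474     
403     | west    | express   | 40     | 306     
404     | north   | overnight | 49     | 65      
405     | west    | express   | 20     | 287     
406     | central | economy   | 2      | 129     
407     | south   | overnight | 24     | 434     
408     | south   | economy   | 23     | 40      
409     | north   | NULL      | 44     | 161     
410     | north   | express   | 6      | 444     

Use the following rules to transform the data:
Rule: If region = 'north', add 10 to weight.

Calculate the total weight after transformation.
292

Step 1: Count records where region = 'north': 4
Step 2: Total bonus added: 4 × 10 = 40
Step 3: Original sum of weight: 252
Step 4: Final sum = 252 + 40 = 292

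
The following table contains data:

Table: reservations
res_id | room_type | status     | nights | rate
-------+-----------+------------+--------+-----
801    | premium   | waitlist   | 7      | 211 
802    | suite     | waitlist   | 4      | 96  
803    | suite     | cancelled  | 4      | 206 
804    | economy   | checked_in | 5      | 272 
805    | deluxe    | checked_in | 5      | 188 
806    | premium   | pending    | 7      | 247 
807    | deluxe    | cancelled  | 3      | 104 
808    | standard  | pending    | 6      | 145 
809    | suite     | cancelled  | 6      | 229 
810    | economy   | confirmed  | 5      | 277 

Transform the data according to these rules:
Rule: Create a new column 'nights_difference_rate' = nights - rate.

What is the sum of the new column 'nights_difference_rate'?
-1923

Step 1: For each record, compute nights - rate
Example calculations:
  7 - 211 = -204
  4 - 96 = -92
  4 - 206 = -202
  ...
Step 2: Sum all derived values
Step 3: Total = -1923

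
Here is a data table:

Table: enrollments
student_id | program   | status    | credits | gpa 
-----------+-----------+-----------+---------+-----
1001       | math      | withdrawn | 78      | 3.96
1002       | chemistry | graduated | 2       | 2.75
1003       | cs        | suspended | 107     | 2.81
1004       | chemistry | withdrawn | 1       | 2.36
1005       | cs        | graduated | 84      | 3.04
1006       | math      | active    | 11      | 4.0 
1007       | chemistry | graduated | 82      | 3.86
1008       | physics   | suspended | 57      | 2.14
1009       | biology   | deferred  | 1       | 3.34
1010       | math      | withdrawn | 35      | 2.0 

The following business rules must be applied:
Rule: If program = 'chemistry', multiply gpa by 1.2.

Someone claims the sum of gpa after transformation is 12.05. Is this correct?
No, the correct result is 32.05.

Step 1: Calculate the correct sum after transformation
Step 2: Apply multiplier 1.2 to records where program = 'chemistry'
Step 3: Correct result = 32.05
Step 4: Claimed result = 12.05
Step 5: 32.05 ≠ 12.05
Conclusion: The claimed result is incorrect. The correct answer is 32.05.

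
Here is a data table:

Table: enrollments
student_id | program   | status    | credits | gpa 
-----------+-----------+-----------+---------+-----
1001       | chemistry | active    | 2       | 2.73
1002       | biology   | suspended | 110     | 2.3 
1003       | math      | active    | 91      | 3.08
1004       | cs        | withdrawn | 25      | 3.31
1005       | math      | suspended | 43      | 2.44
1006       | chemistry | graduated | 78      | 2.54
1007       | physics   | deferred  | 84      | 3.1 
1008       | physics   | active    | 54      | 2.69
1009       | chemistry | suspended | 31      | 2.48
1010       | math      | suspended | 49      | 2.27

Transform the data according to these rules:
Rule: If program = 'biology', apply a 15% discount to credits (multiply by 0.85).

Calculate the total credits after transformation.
550.5

Step 1: Records with program = 'biology' have total credits = 110
Step 2: Apply multiplier: 110 × 0.85 = 93.5
Step 3: Other records total: 457
Step 4: Final sum = 93.5 + 457 = 550.5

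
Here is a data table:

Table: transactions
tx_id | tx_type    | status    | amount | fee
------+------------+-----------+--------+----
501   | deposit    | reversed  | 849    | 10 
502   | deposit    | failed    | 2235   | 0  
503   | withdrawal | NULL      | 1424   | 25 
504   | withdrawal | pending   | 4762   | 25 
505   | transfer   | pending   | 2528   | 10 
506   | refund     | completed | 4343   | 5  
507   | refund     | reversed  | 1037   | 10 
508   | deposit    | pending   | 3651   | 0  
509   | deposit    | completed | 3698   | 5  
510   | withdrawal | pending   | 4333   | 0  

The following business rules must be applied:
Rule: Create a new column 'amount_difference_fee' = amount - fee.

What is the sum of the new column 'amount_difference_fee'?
28770

Step 1: For each record, compute amount - fee
Example calculations:
  849 - 10 = 839
  2235 - 0 = 2235
  1424 - 25 = 1399
  ...
Step 2: Sum all derived values
Step 3: Total = 28770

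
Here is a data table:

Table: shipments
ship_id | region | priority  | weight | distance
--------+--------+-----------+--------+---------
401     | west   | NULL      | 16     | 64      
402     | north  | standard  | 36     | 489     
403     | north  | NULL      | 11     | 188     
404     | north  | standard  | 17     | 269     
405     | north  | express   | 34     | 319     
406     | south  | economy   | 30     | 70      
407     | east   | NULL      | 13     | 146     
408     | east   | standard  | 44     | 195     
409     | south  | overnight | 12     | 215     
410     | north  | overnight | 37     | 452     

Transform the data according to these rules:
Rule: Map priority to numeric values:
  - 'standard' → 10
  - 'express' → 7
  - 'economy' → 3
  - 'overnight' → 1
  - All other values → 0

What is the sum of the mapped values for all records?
42

Step 1: Apply mapping to each record
Step 2: Count by status:
  'standard': 3 records × 10 = 30
  'express': 1 records × 7 = 7
  'economy': 1 records × 3 = 3
  'overnight': 2 records × 1 = 2
Step 3: Sum all mapped values = 42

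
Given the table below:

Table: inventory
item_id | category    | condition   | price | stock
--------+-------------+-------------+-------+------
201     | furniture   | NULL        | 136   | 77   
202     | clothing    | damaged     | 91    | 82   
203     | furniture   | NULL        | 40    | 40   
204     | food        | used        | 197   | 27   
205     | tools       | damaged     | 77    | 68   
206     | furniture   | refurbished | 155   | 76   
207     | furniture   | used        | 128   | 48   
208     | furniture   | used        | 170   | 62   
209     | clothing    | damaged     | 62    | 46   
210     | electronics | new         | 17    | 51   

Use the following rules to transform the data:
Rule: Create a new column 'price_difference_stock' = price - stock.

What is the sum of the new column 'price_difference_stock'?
496

Step 1: For each record, compute price - stock
Example calculations:
  136 - 77 = 59
  91 - 82 = 9
  40 - 40 = 0
  ...
Step 2: Sum all derived values
Step 3: Total = 496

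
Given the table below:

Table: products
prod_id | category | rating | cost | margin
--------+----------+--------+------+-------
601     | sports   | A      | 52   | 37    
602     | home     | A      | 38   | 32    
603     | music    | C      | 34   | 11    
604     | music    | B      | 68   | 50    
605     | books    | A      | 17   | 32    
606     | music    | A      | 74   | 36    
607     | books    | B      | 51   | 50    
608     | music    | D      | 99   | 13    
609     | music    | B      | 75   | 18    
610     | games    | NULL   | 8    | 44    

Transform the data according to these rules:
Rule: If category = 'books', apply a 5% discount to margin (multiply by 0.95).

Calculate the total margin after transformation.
318.9

Step 1: Records with category = 'books' have total margin = 82
Step 2: Apply multiplier: 82 × 0.95 = 77.9
Step 3: Other records total: 241
Step 4: Final sum = 77.9 + 241 = 318.9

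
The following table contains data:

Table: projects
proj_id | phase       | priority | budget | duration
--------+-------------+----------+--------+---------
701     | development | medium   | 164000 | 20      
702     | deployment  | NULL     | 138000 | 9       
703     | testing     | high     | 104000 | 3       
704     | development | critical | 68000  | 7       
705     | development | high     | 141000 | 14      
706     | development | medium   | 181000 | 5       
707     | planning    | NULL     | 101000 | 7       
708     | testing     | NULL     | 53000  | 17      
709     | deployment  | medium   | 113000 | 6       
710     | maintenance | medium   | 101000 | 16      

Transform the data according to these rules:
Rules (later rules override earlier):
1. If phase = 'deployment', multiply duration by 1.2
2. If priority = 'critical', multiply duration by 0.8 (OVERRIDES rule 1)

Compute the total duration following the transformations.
105.6

Step 1: Rule 2 takes priority for records with priority = 'critical'
  - 1 records: 7 × 0.8 = 5.6
Step 2: Rule 1 applies to remaining records with phase = 'deployment'
  - 2 records: 15 × 1.2 = 18.0
Step 3: Other records unchanged: 82
Step 4: Final sum = 5.6 + 18.0 + 82 = 105.6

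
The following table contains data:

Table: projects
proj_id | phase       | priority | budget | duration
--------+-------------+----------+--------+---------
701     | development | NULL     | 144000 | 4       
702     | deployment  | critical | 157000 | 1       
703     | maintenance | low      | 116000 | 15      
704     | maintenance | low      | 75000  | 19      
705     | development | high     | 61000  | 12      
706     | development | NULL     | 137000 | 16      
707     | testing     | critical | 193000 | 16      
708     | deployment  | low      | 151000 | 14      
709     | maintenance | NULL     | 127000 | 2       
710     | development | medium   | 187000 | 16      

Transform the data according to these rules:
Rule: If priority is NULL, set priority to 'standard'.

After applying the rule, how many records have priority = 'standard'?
3

Step 1: Count records where priority IS NULL
Step 2: Found 3 records with NULL priority
Step 3: These records will have priority set to 'standard'
Step 4: Records already having priority = 'standard': 0
Step 5: Answer: 3 + 0 = 3 records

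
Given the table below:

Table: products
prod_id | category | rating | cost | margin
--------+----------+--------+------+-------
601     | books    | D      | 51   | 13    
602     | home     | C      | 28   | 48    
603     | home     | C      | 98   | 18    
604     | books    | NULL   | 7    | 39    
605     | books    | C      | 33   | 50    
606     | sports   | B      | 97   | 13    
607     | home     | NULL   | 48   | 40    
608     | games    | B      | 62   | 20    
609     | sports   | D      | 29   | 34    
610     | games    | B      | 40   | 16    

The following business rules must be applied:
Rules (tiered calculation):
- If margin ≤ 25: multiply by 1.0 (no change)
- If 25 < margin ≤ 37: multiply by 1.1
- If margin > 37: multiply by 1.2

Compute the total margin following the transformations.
329.8

Step 1: Tier 1 (margin ≤ 25): 5 records, sum = 80 × 1.0 = 80.0
Step 2: Tier 2 (25 < margin ≤ 37): 1 records, sum = 34 × 1.1 = 37.4
Step 3: Tier 3 (margin > 37): 4 records, sum = 177 × 1.2 = 212.4
Step 4: Final sum = 80.0 + 37.4 + 212.4 = 329.8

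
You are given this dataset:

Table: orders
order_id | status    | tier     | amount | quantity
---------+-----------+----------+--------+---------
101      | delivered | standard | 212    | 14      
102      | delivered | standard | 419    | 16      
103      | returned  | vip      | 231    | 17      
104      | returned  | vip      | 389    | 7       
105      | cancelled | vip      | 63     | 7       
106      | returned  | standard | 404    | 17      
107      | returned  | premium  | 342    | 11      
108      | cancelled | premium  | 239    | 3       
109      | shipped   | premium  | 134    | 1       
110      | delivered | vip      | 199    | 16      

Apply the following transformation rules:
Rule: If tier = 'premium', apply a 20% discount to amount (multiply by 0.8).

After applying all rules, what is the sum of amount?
2489.0

Step 1: Records with tier = 'premium' have total amount = 715
Step 2: Apply multiplier: 715 × 0.8 = 572.0
Step 3: Other records total: 1917
Step 4: Final sum = 572.0 + 1917 = 2489.0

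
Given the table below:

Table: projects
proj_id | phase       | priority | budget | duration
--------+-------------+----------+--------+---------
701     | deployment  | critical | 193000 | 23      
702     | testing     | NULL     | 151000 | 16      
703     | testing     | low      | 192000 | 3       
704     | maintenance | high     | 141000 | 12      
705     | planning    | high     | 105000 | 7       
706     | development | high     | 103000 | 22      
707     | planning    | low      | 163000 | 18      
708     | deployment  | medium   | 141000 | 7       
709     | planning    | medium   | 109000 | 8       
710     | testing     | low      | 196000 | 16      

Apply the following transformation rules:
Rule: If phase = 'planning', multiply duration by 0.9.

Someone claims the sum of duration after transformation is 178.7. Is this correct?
No, the correct result is 128.7.

Step 1: Calculate the correct sum after transformation
Step 2: Apply multiplier 0.9 to records where phase = 'planning'
Step 3: Correct result = 128.7
Step 4: Claimed result = 178.7
Step 5: 128.7 ≠ 178.7
Conclusion: The claimed result is incorrect. The correct answer is 128.7.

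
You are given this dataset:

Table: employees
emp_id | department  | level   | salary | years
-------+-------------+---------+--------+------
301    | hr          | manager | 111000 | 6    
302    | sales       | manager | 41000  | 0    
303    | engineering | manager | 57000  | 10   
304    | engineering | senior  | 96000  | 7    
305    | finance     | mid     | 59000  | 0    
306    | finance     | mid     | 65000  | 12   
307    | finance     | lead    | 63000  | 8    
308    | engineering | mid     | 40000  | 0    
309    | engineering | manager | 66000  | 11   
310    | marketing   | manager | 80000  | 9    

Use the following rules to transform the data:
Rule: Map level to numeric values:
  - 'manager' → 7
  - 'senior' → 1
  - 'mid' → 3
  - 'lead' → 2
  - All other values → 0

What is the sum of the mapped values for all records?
47

Step 1: Apply mapping to each record
Step 2: Count by status:
  'manager': 5 records × 7 = 35
  'senior': 1 records × 1 = 1
  'mid': 3 records × 3 = 9
  'lead': 1 records × 2 = 2
Step 3: Sum all mapped values = 47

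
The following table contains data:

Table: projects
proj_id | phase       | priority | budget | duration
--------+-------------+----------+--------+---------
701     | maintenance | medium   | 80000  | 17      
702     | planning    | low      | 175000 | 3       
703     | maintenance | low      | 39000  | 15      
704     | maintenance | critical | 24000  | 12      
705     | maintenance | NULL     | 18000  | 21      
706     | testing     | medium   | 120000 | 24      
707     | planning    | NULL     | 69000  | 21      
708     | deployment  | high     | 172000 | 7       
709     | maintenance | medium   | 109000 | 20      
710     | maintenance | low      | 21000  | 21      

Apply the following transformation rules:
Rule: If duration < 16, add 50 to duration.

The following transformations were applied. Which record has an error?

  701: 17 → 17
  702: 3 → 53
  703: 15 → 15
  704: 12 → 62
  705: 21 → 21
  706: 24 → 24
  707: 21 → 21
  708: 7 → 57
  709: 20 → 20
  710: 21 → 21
Record 703 has an error. The correct transformed value should be 65, not 15.

Step 1: Check each record against the rule
Step 2: Record 703 has duration = 15
Step 3: Since 15 < 16, the bonus should have been applied
Step 4: Correct value = 65, but claimed value = 15
Conclusion: Record 703 has the error.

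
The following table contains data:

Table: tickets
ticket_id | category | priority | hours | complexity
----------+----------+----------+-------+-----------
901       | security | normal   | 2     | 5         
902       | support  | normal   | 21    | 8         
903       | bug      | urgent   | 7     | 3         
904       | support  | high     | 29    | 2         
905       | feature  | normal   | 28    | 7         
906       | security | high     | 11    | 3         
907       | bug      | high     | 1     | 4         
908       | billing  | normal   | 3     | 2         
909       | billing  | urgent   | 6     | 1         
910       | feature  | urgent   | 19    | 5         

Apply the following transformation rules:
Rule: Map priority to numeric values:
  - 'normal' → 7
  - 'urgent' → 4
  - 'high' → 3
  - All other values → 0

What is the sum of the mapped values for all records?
49

Step 1: Apply mapping to each record
Step 2: Count by status:
  'normal': 4 records × 7 = 28
  'urgent': 3 records × 4 = 12
  'high': 3 records × 3 = 9
Step 3: Sum all mapped values = 49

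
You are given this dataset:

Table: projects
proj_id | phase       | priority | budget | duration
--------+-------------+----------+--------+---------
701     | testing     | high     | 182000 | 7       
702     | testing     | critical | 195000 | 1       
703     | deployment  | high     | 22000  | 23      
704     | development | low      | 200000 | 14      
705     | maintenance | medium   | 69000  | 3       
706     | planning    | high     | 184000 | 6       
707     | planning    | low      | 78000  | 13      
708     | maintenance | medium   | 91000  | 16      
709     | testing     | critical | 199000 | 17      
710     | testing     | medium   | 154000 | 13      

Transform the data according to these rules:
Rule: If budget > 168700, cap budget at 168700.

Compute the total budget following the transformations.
1257500

Step 1: 5 records have budget > 168700
Step 2: These records originally summed to 960000
Step 3: After capping: 5 × 168700 = 843500
Step 4: Unaffected records sum: 414000
Step 5: Final sum = 843500 + 414000 = 1257500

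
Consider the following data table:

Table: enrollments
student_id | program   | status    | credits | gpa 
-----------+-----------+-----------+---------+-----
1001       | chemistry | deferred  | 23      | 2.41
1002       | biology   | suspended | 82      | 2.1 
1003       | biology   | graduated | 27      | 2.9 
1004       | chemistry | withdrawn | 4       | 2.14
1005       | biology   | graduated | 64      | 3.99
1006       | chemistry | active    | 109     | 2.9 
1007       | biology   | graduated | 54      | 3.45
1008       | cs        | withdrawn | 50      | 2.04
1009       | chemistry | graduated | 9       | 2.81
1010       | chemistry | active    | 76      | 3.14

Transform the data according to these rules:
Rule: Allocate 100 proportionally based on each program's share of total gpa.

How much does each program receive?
biology: 44.62, chemistry: 48.06, cs: 7.32

Step 1: Calculate total gpa = 27.88
Step 2: Calculate each program's proportion:
  biology: 12.44/27.88 = 44.62% → 44.62
  chemistry: 13.4/27.88 = 48.06% → 48.06
  cs: 2.04/27.88 = 7.32% → 7.32
Step 3: Verify: sum of allocations ≈ 100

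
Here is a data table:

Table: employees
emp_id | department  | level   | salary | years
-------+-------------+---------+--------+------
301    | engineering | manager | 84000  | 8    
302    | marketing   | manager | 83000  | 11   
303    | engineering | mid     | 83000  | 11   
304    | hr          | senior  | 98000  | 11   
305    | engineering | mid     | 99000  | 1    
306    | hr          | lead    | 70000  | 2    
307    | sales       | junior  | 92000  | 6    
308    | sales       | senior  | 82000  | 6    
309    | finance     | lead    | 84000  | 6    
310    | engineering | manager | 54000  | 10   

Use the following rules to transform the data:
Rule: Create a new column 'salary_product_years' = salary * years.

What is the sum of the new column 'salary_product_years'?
5903000

Step 1: For each record, compute salary * years
Example calculations:
  84000 * 8 = 672000
  83000 * 11 = 913000
  83000 * 11 = 913000
  ...
Step 2: Sum all derived values
Step 3: Total = 5903000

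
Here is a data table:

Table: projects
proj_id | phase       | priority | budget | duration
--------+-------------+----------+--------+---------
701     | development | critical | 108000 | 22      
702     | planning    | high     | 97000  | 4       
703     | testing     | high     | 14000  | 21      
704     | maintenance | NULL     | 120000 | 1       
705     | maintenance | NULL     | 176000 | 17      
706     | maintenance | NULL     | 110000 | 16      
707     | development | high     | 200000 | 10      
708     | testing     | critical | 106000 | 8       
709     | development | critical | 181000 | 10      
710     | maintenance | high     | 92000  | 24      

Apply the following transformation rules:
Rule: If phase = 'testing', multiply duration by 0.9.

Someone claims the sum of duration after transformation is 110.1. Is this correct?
No, the correct result is 130.1.

Step 1: Calculate the correct sum after transformation
Step 2: Apply multiplier 0.9 to records where phase = 'testing'
Step 3: Correct result = 130.1
Step 4: Claimed result = 110.1
Step 5: 130.1 ≠ 110.1
Conclusion: The claimed result is incorrect. The correct answer is 130.1.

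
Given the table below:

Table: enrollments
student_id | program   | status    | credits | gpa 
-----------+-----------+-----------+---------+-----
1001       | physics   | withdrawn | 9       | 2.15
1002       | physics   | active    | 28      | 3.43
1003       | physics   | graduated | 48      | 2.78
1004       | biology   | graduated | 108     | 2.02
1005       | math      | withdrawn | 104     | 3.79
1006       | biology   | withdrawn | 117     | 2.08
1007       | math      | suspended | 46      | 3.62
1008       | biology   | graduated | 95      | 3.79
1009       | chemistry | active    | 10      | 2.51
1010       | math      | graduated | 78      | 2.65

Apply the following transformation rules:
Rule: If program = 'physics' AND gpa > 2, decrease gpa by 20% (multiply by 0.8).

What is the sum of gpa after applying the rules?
27.15

Step 1: Find records where program = 'physics' AND gpa > 2
Step 2: 3 records match, summing to 8.36
Step 3: After multiplier: 8.36 × 0.8 = 6.69
Step 4: Unaffected records sum: 20.46
Step 5: Final sum = 6.69 + 20.46 = 27.15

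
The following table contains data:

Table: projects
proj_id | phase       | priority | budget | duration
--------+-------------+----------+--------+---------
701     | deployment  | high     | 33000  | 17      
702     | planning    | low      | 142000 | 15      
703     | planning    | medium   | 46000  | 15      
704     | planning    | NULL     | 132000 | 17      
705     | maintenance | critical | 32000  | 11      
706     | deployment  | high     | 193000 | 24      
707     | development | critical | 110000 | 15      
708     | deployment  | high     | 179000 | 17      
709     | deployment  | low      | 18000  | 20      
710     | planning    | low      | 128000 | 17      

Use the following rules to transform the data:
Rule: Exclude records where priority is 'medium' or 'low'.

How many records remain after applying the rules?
6

Step 1: Count records to exclude
  - 1 (medium) + 3 (low) = 4 records
Step 2: Total records: 10
Step 3: Remaining = 10 - 4 = 6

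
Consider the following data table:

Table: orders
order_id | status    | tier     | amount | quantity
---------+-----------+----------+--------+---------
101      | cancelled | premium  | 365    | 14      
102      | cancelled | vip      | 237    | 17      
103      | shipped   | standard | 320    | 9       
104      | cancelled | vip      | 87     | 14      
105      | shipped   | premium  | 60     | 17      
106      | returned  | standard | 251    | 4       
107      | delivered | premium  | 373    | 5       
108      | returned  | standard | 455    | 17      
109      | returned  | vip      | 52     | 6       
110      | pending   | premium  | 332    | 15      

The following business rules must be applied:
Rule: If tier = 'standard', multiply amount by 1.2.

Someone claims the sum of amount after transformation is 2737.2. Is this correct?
Yes, the result is correct.

Step 1: Calculate the correct sum after transformation
Step 2: Apply multiplier 1.2 to records where tier = 'standard'
Step 3: Correct result = 2737.2
Step 4: Claimed result = 2737.2
Step 5: 2737.2 = 2737.2 ✓
Conclusion: The claimed result is correct.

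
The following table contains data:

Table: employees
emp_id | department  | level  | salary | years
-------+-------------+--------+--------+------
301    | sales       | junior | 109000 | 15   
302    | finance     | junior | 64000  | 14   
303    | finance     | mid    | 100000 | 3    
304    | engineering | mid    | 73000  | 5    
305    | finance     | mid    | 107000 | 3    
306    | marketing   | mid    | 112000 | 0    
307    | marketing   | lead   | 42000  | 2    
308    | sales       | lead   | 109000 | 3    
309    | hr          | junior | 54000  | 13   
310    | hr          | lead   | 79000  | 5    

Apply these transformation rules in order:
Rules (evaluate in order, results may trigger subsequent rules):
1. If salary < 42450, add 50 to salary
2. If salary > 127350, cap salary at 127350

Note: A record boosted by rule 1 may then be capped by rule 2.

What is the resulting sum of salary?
849050

Step 1: Apply rule 1 to records with salary < 42450
  - 1 records get bonus of 50
  - Of these, 0 records then exceed 127350 and get capped
Step 2: Apply rule 2 to records with salary > 127350
  - 0 records (original) are capped
Step 3: Calculate final sum = 849050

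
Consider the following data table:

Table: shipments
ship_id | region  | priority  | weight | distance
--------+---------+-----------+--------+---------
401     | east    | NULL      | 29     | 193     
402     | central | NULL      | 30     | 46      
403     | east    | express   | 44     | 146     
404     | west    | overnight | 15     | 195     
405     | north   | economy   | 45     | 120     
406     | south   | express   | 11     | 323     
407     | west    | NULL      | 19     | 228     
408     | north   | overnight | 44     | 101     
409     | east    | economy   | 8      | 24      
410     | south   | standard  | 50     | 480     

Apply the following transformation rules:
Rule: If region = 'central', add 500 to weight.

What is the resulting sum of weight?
795

Step 1: Count records where region = 'central': 1
Step 2: Total bonus added: 1 × 500 = 500
Step 3: Original sum of weight: 295
Step 4: Final sum = 295 + 500 = 795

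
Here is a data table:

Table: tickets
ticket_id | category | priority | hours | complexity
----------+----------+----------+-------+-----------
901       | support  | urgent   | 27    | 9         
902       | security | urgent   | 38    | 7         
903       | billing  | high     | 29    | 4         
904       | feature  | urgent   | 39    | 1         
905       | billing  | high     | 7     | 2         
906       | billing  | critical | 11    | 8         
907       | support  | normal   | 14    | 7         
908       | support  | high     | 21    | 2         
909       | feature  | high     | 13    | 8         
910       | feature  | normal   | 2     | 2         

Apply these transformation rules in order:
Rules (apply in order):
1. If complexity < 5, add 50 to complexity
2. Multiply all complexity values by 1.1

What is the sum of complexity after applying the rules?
330.0

Step 1: Apply Rule 1 - Add 50 to records with complexity < 5
  - 5 records affected: 11 + (5 × 50) = 261
  - Unaffected records: 39
  - Sum after Rule 1: 300
Step 2: Apply Rule 2 - Multiply all by 1.1
  - 300 × 1.1 = 330.0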